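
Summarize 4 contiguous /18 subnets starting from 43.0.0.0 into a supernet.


Original prefix: /18
Number of subnets: 4 = 2^2
New prefix = 18 - 2 = 16
Supernet: 43.0.0.0/16


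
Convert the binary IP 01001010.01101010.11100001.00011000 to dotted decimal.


01001010 = 74
01101010 = 106
11100001 = 225
00011000 = 24
IP: 74.106.225.24


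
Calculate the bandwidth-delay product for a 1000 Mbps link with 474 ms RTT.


BDP = bandwidth * RTT
= 1000 Mbps * 474 ms
= 1000 * 1e6 * 474 / 1000 bits
= 474000000 bits
= 59250000 bytes
= 57861.3281 KB
BDP = 474000000 bits (59250000 bytes)


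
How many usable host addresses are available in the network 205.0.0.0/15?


Host bits = 32 - 15 = 17
Total addresses = 2^17 = 131072
Usable = total - 2 (network and broadcast)
Usable hosts: 131070


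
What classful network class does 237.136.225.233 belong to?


First octet: 237
Binary: 11101101
1110xxxx -> Class D (224-239)
Class D (multicast), default mask N/A


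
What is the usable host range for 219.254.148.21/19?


Network: 219.254.128.0
Broadcast: 219.254.159.255
First usable = network + 1
Last usable = broadcast - 1
Range: 219.254.128.1 to 219.254.159.254


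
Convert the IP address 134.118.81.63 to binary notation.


134 = 10000110
118 = 01110110
81 = 01010001
63 = 00111111
Binary: 10000110.01110110.01010001.00111111


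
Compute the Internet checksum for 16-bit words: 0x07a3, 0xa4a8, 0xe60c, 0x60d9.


Sum all words (with carry folding):
+ 0x07a3 = 0x07a3
+ 0xa4a8 = 0xac4b
+ 0xe60c = 0x9258
+ 0x60d9 = 0xf331
One's complement: ~0xf331
Checksum = 0x0cce


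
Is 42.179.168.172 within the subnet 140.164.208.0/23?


Subnet network: 140.164.208.0
Test IP AND mask: 42.179.168.0
No, 42.179.168.172 is not in 140.164.208.0/23


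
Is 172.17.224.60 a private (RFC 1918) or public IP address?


RFC 1918 private ranges:
  10.0.0.0/8 (10.0.0.0 - 10.255.255.255)
  172.16.0.0/12 (172.16.0.0 - 172.31.255.255)
  192.168.0.0/16 (192.168.0.0 - 192.168.255.255)
Private (in 172.16.0.0/12)


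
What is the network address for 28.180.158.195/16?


IP:   00011100.10110100.10011110.11000011
Mask: 11111111.11111111.00000000.00000000
AND operation:
Net:  00011100.10110100.00000000.00000000
Network: 28.180.0.0/16


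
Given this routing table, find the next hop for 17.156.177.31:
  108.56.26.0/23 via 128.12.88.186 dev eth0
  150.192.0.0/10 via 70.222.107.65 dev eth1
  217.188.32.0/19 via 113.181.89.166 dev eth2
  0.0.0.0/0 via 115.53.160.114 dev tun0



Longest prefix match for 17.156.177.31:
  /23 108.56.26.0: no
  /10 150.192.0.0: no
  /19 217.188.32.0: no
  /0 0.0.0.0: MATCH
Selected: next-hop 115.53.160.114 via tun0 (matched /0)


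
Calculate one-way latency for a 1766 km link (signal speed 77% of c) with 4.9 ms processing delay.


Speed = 0.77 * 3e5 km/s = 231000 km/s
Propagation delay = 1766 / 231000 = 0.0076 s = 7.645 ms
Processing delay = 4.9 ms
Total one-way latency = 12.545 ms


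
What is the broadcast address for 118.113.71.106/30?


Network: 118.113.71.104/30
Host bits = 2
Set all host bits to 1:
Broadcast: 118.113.71.107


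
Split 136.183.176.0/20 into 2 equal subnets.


New prefix = 20 + 1 = 21
Each subnet has 2048 addresses
  136.183.176.0/21
  136.183.184.0/21
Subnets: 136.183.176.0/21, 136.183.184.0/21


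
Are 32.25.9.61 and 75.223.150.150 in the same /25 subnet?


Mask: 255.255.255.128
32.25.9.61 AND mask = 32.25.9.0
75.223.150.150 AND mask = 75.223.150.128
No, different subnets (32.25.9.0 vs 75.223.150.128)


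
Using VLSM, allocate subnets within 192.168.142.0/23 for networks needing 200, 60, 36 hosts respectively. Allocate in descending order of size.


200 hosts -> /24 (254 usable): 192.168.142.0/24
60 hosts -> /26 (62 usable): 192.168.143.0/26
36 hosts -> /26 (62 usable): 192.168.143.64/26
Allocation: 192.168.142.0/24 (200 hosts, 254 usable); 192.168.143.0/26 (60 hosts, 62 usable); 192.168.143.64/26 (36 hosts, 62 usable)


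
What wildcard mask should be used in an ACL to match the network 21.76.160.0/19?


Subnet mask: 255.255.224.0
Wildcard = 255.255.255.255 - subnet mask
255 - 255 = 0
255 - 255 = 0
255 - 224 = 31
255 - 0 = 255
Wildcard: 0.0.31.255


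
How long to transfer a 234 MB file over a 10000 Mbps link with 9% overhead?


Effective throughput = 10000 * (1 - 9/100) = 9100 Mbps
File size in Mb = 234 * 8 = 1872 Mb
Time = 1872 / 9100
Time = 0.2057 seconds


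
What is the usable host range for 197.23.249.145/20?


Network: 197.23.240.0
Broadcast: 197.23.255.255
First usable = network + 1
Last usable = broadcast - 1
Range: 197.23.240.1 to 197.23.255.254


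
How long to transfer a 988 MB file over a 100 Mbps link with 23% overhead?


Effective throughput = 100 * (1 - 23/100) = 77 Mbps
File size in Mb = 988 * 8 = 7904 Mb
Time = 7904 / 77
Time = 102.6494 seconds


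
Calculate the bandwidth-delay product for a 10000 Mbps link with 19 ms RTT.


BDP = bandwidth * RTT
= 10000 Mbps * 19 ms
= 10000 * 1e6 * 19 / 1000 bits
= 190000000 bits
= 23750000 bytes
= 23193.3594 KB
BDP = 190000000 bits (23750000 bytes)


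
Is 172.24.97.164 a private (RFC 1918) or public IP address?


RFC 1918 private ranges:
  10.0.0.0/8 (10.0.0.0 - 10.255.255.255)
  172.16.0.0/12 (172.16.0.0 - 172.31.255.255)
  192.168.0.0/16 (192.168.0.0 - 192.168.255.255)
Private (in 172.16.0.0/12)


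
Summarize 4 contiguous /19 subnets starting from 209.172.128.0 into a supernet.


Original prefix: /19
Number of subnets: 4 = 2^2
New prefix = 19 - 2 = 17
Supernet: 209.172.128.0/17


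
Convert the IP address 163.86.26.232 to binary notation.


163 = 10100011
86 = 01010110
26 = 00011010
232 = 11101000
Binary: 10100011.01010110.00011010.11101000


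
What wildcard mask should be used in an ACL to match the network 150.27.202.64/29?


Subnet mask: 255.255.255.248
Wildcard = 255.255.255.255 - subnet mask
255 - 255 = 0
255 - 255 = 0
255 - 255 = 0
255 - 248 = 7
Wildcard: 0.0.0.7


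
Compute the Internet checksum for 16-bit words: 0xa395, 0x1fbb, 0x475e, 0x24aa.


Sum all words (with carry folding):
+ 0xa395 = 0xa395
+ 0x1fbb = 0xc350
+ 0x475e = 0x0aaf
+ 0x24aa = 0x2f59
One's complement: ~0x2f59
Checksum = 0xd0a6


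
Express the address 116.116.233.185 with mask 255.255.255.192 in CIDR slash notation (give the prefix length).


Binary: 11111111.11111111.11111111.11000000
Count leading 1s
Prefix: /26


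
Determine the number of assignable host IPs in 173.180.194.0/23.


Host bits = 32 - 23 = 9
Total addresses = 2^9 = 512
Usable = total - 2 (network and broadcast)
Usable hosts: 510


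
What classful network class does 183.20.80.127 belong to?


First octet: 183
Binary: 10110111
10xxxxxx -> Class B (128-191)
Class B, default mask 255.255.0.0 (/16)


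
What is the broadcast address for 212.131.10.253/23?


Network: 212.131.10.0/23
Host bits = 9
Set all host bits to 1:
Broadcast: 212.131.11.255


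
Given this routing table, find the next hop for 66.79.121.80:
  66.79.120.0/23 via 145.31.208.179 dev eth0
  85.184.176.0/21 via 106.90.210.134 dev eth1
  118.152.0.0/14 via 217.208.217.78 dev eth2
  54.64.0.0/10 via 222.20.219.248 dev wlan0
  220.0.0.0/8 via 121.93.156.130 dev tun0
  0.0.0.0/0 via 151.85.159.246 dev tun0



Longest prefix match for 66.79.121.80:
  /23 66.79.120.0: MATCH
  /21 85.184.176.0: no
  /14 118.152.0.0: no
  /10 54.64.0.0: no
  /8 220.0.0.0: no
  /0 0.0.0.0: MATCH
Selected: next-hop 145.31.208.179 via eth0 (matched /23)


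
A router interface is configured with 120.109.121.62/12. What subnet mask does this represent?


/12 means 12 network bits, 20 host bits
Binary: 11111111111100000000000000000000
Mask: 255.240.0.0


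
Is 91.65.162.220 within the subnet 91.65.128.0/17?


Subnet network: 91.65.128.0
Test IP AND mask: 91.65.128.0
Yes, 91.65.162.220 is in 91.65.128.0/17


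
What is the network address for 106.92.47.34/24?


IP:   01101010.01011100.00101111.00100010
Mask: 11111111.11111111.11111111.00000000
AND operation:
Net:  01101010.01011100.00101111.00000000
Network: 106.92.47.0/24


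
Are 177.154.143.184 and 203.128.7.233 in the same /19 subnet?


Mask: 255.255.224.0
177.154.143.184 AND mask = 177.154.128.0
203.128.7.233 AND mask = 203.128.0.0
No, different subnets (177.154.128.0 vs 203.128.0.0)


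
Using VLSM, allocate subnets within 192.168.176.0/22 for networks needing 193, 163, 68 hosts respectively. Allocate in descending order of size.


193 hosts -> /24 (254 usable): 192.168.176.0/24
163 hosts -> /24 (254 usable): 192.168.177.0/24
68 hosts -> /25 (126 usable): 192.168.178.0/25
Allocation: 192.168.176.0/24 (193 hosts, 254 usable); 192.168.177.0/24 (163 hosts, 254 usable); 192.168.178.0/25 (68 hosts, 126 usable)


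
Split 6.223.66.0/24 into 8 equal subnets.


New prefix = 24 + 3 = 27
Each subnet has 32 addresses
  6.223.66.0/27
  6.223.66.32/27
  6.223.66.64/27
  6.223.66.96/27
  6.223.66.128/27
  6.223.66.160/27
  6.223.66.192/27
  6.223.66.224/27
Subnets: 6.223.66.0/27, 6.223.66.32/27, 6.223.66.64/27, 6.223.66.96/27, 6.223.66.128/27, 6.223.66.160/27, 6.223.66.192/27, 6.223.66.224/27


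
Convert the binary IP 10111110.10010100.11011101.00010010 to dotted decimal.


10111110 = 190
10010100 = 148
11011101 = 221
00010010 = 18
IP: 190.148.221.18


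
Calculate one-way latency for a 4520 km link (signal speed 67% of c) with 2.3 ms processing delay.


Speed = 0.67 * 3e5 km/s = 201000 km/s
Propagation delay = 4520 / 201000 = 0.0225 s = 22.4876 ms
Processing delay = 2.3 ms
Total one-way latency = 24.7876 ms


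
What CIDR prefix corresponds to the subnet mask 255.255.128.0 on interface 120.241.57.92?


Binary: 11111111.11111111.10000000.00000000
Count leading 1s
Prefix: /17


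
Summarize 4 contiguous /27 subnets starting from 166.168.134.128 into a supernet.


Original prefix: /27
Number of subnets: 4 = 2^2
New prefix = 27 - 2 = 25
Supernet: 166.168.134.128/25


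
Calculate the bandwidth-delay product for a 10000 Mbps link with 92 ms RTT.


BDP = bandwidth * RTT
= 10000 Mbps * 92 ms
= 10000 * 1e6 * 92 / 1000 bits
= 920000000 bits
= 115000000 bytes
= 112304.6875 KB
BDP = 920000000 bits (115000000 bytes)


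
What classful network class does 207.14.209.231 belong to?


First octet: 207
Binary: 11001111
110xxxxx -> Class C (192-223)
Class C, default mask 255.255.255.0 (/24)


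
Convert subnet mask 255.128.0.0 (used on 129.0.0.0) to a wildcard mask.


Subnet mask: 255.128.0.0
Wildcard = 255.255.255.255 - subnet mask
255 - 255 = 0
255 - 128 = 127
255 - 0 = 255
255 - 0 = 255
Wildcard: 0.127.255.255


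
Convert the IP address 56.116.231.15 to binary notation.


56 = 00111000
116 = 01110100
231 = 11100111
15 = 00001111
Binary: 00111000.01110100.11100111.00001111


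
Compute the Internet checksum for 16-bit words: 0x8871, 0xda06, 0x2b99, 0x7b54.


Sum all words (with carry folding):
+ 0x8871 = 0x8871
+ 0xda06 = 0x6278
+ 0x2b99 = 0x8e11
+ 0x7b54 = 0x0966
One's complement: ~0x0966
Checksum = 0xf699


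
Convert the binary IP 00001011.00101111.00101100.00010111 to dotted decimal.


00001011 = 11
00101111 = 47
00101100 = 44
00010111 = 23
IP: 11.47.44.23


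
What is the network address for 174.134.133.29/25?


IP:   10101110.10000110.10000101.00011101
Mask: 11111111.11111111.11111111.10000000
AND operation:
Net:  10101110.10000110.10000101.00000000
Network: 174.134.133.0/25


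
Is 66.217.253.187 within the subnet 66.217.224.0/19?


Subnet network: 66.217.224.0
Test IP AND mask: 66.217.224.0
Yes, 66.217.253.187 is in 66.217.224.0/19


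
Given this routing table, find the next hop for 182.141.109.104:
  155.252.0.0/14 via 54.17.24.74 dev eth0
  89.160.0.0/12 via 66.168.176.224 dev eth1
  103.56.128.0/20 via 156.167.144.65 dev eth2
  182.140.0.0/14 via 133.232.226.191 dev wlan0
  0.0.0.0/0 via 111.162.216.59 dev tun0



Longest prefix match for 182.141.109.104:
  /14 155.252.0.0: no
  /12 89.160.0.0: no
  /20 103.56.128.0: no
  /14 182.140.0.0: MATCH
  /0 0.0.0.0: MATCH
Selected: next-hop 133.232.226.191 via wlan0 (matched /14)


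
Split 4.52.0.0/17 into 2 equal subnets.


New prefix = 17 + 1 = 18
Each subnet has 16384 addresses
  4.52.0.0/18
  4.52.64.0/18
Subnets: 4.52.0.0/18, 4.52.64.0/18


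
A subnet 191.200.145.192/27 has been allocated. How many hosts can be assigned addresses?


Host bits = 32 - 27 = 5
Total addresses = 2^5 = 32
Usable = total - 2 (network and broadcast)
Usable hosts: 30


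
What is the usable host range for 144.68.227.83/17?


Network: 144.68.128.0
Broadcast: 144.68.255.255
First usable = network + 1
Last usable = broadcast - 1
Range: 144.68.128.1 to 144.68.255.254


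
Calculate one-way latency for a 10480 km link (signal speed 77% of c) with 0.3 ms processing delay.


Speed = 0.77 * 3e5 km/s = 231000 km/s
Propagation delay = 10480 / 231000 = 0.0454 s = 45.368 ms
Processing delay = 0.3 ms
Total one-way latency = 45.668 ms


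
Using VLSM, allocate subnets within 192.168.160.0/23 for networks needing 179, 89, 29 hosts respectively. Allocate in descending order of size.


179 hosts -> /24 (254 usable): 192.168.160.0/24
89 hosts -> /25 (126 usable): 192.168.161.0/25
29 hosts -> /27 (30 usable): 192.168.161.128/27
Allocation: 192.168.160.0/24 (179 hosts, 254 usable); 192.168.161.0/25 (89 hosts, 126 usable); 192.168.161.128/27 (29 hosts, 30 usable)


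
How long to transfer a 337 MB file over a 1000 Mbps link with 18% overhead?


Effective throughput = 1000 * (1 - 18/100) = 820.0 Mbps
File size in Mb = 337 * 8 = 2696 Mb
Time = 2696 / 820.0
Time = 3.2878 seconds


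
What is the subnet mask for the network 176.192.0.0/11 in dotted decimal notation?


/11 means 11 network bits, 21 host bits
Binary: 11111111111000000000000000000000
Mask: 255.224.0.0


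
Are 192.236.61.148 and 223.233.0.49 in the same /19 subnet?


Mask: 255.255.224.0
192.236.61.148 AND mask = 192.236.32.0
223.233.0.49 AND mask = 223.233.0.0
No, different subnets (192.236.32.0 vs 223.233.0.0)


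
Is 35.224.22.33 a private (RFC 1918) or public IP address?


RFC 1918 private ranges:
  10.0.0.0/8 (10.0.0.0 - 10.255.255.255)
  172.16.0.0/12 (172.16.0.0 - 172.31.255.255)
  192.168.0.0/16 (192.168.0.0 - 192.168.255.255)
Public (not in any RFC 1918 range)


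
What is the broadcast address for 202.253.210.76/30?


Network: 202.253.210.76/30
Host bits = 2
Set all host bits to 1:
Broadcast: 202.253.210.79


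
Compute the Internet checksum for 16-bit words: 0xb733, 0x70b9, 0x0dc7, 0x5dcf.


Sum all words (with carry folding):
+ 0xb733 = 0xb733
+ 0x70b9 = 0x27ed
+ 0x0dc7 = 0x35b4
+ 0x5dcf = 0x9383
One's complement: ~0x9383
Checksum = 0x6c7c


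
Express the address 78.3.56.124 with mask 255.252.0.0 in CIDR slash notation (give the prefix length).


Binary: 11111111.11111100.00000000.00000000
Count leading 1s
Prefix: /14


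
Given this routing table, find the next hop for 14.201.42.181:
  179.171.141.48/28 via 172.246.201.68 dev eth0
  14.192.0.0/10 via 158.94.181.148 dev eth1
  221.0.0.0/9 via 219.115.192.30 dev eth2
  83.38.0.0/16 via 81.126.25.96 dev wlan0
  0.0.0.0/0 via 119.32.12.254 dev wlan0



Longest prefix match for 14.201.42.181:
  /28 179.171.141.48: no
  /10 14.192.0.0: MATCH
  /9 221.0.0.0: no
  /16 83.38.0.0: no
  /0 0.0.0.0: MATCH
Selected: next-hop 158.94.181.148 via eth1 (matched /10)


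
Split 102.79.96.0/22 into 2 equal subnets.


New prefix = 22 + 1 = 23
Each subnet has 512 addresses
  102.79.96.0/23
  102.79.98.0/23
Subnets: 102.79.96.0/23, 102.79.98.0/23


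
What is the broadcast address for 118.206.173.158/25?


Network: 118.206.173.128/25
Host bits = 7
Set all host bits to 1:
Broadcast: 118.206.173.255


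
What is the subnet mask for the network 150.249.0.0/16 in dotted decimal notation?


/16 means 16 network bits, 16 host bits
Binary: 11111111111111110000000000000000
Mask: 255.255.0.0


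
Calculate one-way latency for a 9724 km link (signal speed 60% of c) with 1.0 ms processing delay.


Speed = 0.6 * 3e5 km/s = 180000 km/s
Propagation delay = 9724 / 180000 = 0.054 s = 54.0222 ms
Processing delay = 1.0 ms
Total one-way latency = 55.0222 ms


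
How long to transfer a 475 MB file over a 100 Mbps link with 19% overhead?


Effective throughput = 100 * (1 - 19/100) = 81 Mbps
File size in Mb = 475 * 8 = 3800 Mb
Time = 3800 / 81
Time = 46.9136 seconds


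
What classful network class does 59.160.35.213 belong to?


First octet: 59
Binary: 00111011
0xxxxxxx -> Class A (1-126)
Class A, default mask 255.0.0.0 (/8)


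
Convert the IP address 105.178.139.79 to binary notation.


105 = 01101001
178 = 10110010
139 = 10001011
79 = 01001111
Binary: 01101001.10110010.10001011.01001111


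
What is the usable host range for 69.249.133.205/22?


Network: 69.249.132.0
Broadcast: 69.249.135.255
First usable = network + 1
Last usable = broadcast - 1
Range: 69.249.132.1 to 69.249.135.254


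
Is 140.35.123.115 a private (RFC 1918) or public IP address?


RFC 1918 private ranges:
  10.0.0.0/8 (10.0.0.0 - 10.255.255.255)
  172.16.0.0/12 (172.16.0.0 - 172.31.255.255)
  192.168.0.0/16 (192.168.0.0 - 192.168.255.255)
Public (not in any RFC 1918 range)


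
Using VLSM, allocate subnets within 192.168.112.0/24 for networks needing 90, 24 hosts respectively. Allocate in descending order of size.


90 hosts -> /25 (126 usable): 192.168.112.0/25
24 hosts -> /27 (30 usable): 192.168.112.128/27
Allocation: 192.168.112.0/25 (90 hosts, 126 usable); 192.168.112.128/27 (24 hosts, 30 usable)


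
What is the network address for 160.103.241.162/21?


IP:   10100000.01100111.11110001.10100010
Mask: 11111111.11111111.11111000.00000000
AND operation:
Net:  10100000.01100111.11110000.00000000
Network: 160.103.240.0/21


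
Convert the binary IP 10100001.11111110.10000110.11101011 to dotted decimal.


10100001 = 161
11111110 = 254
10000110 = 134
11101011 = 235
IP: 161.254.134.235


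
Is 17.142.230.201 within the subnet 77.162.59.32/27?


Subnet network: 77.162.59.32
Test IP AND mask: 17.142.230.192
No, 17.142.230.201 is not in 77.162.59.32/27


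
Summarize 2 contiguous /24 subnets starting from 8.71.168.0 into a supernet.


Original prefix: /24
Number of subnets: 2 = 2^1
New prefix = 24 - 1 = 23
Supernet: 8.71.168.0/23


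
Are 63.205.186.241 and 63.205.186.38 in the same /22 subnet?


Mask: 255.255.252.0
63.205.186.241 AND mask = 63.205.184.0
63.205.186.38 AND mask = 63.205.184.0
Yes, same subnet (63.205.184.0)


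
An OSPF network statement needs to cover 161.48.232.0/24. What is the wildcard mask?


Subnet mask: 255.255.255.0
Wildcard = 255.255.255.255 - subnet mask
255 - 255 = 0
255 - 255 = 0
255 - 255 = 0
255 - 0 = 255
Wildcard: 0.0.0.255


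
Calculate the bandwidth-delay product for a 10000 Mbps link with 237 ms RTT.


BDP = bandwidth * RTT
= 10000 Mbps * 237 ms
= 10000 * 1e6 * 237 / 1000 bits
= 2370000000 bits
= 296250000 bytes
= 289306.6406 KB
BDP = 2370000000 bits (296250000 bytes)


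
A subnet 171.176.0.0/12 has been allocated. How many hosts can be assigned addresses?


Host bits = 32 - 12 = 20
Total addresses = 2^20 = 1048576
Usable = total - 2 (network and broadcast)
Usable hosts: 1048574


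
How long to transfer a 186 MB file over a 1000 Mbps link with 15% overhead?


Effective throughput = 1000 * (1 - 15/100) = 850 Mbps
File size in Mb = 186 * 8 = 1488 Mb
Time = 1488 / 850
Time = 1.7506 seconds


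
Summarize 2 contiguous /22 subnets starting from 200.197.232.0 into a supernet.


Original prefix: /22
Number of subnets: 2 = 2^1
New prefix = 22 - 1 = 21
Supernet: 200.197.232.0/21


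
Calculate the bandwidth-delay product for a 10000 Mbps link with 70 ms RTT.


BDP = bandwidth * RTT
= 10000 Mbps * 70 ms
= 10000 * 1e6 * 70 / 1000 bits
= 700000000 bits
= 87500000 bytes
= 85449.2188 KB
BDP = 700000000 bits (87500000 bytes)


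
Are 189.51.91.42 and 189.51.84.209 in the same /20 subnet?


Mask: 255.255.240.0
189.51.91.42 AND mask = 189.51.80.0
189.51.84.209 AND mask = 189.51.80.0
Yes, same subnet (189.51.80.0)


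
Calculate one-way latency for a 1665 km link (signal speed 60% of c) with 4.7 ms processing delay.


Speed = 0.6 * 3e5 km/s = 180000 km/s
Propagation delay = 1665 / 180000 = 0.0092 s = 9.25 ms
Processing delay = 4.7 ms
Total one-way latency = 13.95 ms


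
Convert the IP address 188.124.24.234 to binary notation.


188 = 10111100
124 = 01111100
24 = 00011000
234 = 11101010
Binary: 10111100.01111100.00011000.11101010


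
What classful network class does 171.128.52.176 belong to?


First octet: 171
Binary: 10101011
10xxxxxx -> Class B (128-191)
Class B, default mask 255.255.0.0 (/16)


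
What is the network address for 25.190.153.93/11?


IP:   00011001.10111110.10011001.01011101
Mask: 11111111.11100000.00000000.00000000
AND operation:
Net:  00011001.10100000.00000000.00000000
Network: 25.160.0.0/11


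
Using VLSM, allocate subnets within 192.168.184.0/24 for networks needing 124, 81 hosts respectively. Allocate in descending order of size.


124 hosts -> /25 (126 usable): 192.168.184.0/25
81 hosts -> /25 (126 usable): 192.168.184.128/25
Allocation: 192.168.184.0/25 (124 hosts, 126 usable); 192.168.184.128/25 (81 hosts, 126 usable)


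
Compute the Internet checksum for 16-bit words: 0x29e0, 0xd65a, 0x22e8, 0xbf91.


Sum all words (with carry folding):
+ 0x29e0 = 0x29e0
+ 0xd65a = 0x003b
+ 0x22e8 = 0x2323
+ 0xbf91 = 0xe2b4
One's complement: ~0xe2b4
Checksum = 0x1d4b


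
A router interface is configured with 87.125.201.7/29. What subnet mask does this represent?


/29 means 29 network bits, 3 host bits
Binary: 11111111111111111111111111111000
Mask: 255.255.255.248


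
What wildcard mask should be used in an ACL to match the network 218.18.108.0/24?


Subnet mask: 255.255.255.0
Wildcard = 255.255.255.255 - subnet mask
255 - 255 = 0
255 - 255 = 0
255 - 255 = 0
255 - 0 = 255
Wildcard: 0.0.0.255


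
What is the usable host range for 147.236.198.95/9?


Network: 147.128.0.0
Broadcast: 147.255.255.255
First usable = network + 1
Last usable = broadcast - 1
Range: 147.128.0.1 to 147.255.255.254


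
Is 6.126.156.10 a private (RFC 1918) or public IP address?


RFC 1918 private ranges:
  10.0.0.0/8 (10.0.0.0 - 10.255.255.255)
  172.16.0.0/12 (172.16.0.0 - 172.31.255.255)
  192.168.0.0/16 (192.168.0.0 - 192.168.255.255)
Public (not in any RFC 1918 range)


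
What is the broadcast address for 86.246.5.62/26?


Network: 86.246.5.0/26
Host bits = 6
Set all host bits to 1:
Broadcast: 86.246.5.63


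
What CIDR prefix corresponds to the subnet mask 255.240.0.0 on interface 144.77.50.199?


Binary: 11111111.11110000.00000000.00000000
Count leading 1s
Prefix: /12


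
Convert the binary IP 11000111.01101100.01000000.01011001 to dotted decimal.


11000111 = 199
01101100 = 108
01000000 = 64
01011001 = 89
IP: 199.108.64.89


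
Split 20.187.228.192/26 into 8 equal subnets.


New prefix = 26 + 3 = 29
Each subnet has 8 addresses
  20.187.228.192/29
  20.187.228.200/29
  20.187.228.208/29
  20.187.228.216/29
  20.187.228.224/29
  20.187.228.232/29
  20.187.228.240/29
  20.187.228.248/29
Subnets: 20.187.228.192/29, 20.187.228.200/29, 20.187.228.208/29, 20.187.228.216/29, 20.187.228.224/29, 20.187.228.232/29, 20.187.228.240/29, 20.187.228.248/29


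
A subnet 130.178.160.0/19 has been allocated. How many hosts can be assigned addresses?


Host bits = 32 - 19 = 13
Total addresses = 2^13 = 8192
Usable = total - 2 (network and broadcast)
Usable hosts: 8190


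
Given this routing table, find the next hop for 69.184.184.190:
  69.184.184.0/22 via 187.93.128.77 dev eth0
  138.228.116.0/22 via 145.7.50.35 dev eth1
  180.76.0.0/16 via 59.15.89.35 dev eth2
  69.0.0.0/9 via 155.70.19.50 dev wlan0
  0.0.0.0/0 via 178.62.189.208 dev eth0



Longest prefix match for 69.184.184.190:
  /22 69.184.184.0: MATCH
  /22 138.228.116.0: no
  /16 180.76.0.0: no
  /9 69.0.0.0: no
  /0 0.0.0.0: MATCH
Selected: next-hop 187.93.128.77 via eth0 (matched /22)


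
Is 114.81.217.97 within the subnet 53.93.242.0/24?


Subnet network: 53.93.242.0
Test IP AND mask: 114.81.217.0
No, 114.81.217.97 is not in 53.93.242.0/24


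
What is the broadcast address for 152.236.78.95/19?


Network: 152.236.64.0/19
Host bits = 13
Set all host bits to 1:
Broadcast: 152.236.95.255


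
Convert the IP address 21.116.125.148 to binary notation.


21 = 00010101
116 = 01110100
125 = 01111101
148 = 10010100
Binary: 00010101.01110100.01111101.10010100


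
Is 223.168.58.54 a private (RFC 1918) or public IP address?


RFC 1918 private ranges:
  10.0.0.0/8 (10.0.0.0 - 10.255.255.255)
  172.16.0.0/12 (172.16.0.0 - 172.31.255.255)
  192.168.0.0/16 (192.168.0.0 - 192.168.255.255)
Public (not in any RFC 1918 range)


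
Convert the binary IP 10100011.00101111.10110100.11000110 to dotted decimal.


10100011 = 163
00101111 = 47
10110100 = 180
11000110 = 198
IP: 163.47.180.198


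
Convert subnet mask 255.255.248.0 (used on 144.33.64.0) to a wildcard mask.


Subnet mask: 255.255.248.0
Wildcard = 255.255.255.255 - subnet mask
255 - 255 = 0
255 - 255 = 0
255 - 248 = 7
255 - 0 = 255
Wildcard: 0.0.7.255


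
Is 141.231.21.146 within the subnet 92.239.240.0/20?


Subnet network: 92.239.240.0
Test IP AND mask: 141.231.16.0
No, 141.231.21.146 is not in 92.239.240.0/20


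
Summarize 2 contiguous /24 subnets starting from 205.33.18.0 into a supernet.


Original prefix: /24
Number of subnets: 2 = 2^1
New prefix = 24 - 1 = 23
Supernet: 205.33.18.0/23


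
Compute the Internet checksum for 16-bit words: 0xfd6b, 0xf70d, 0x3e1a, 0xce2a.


Sum all words (with carry folding):
+ 0xfd6b = 0xfd6b
+ 0xf70d = 0xf479
+ 0x3e1a = 0x3294
+ 0xce2a = 0x00bf
One's complement: ~0x00bf
Checksum = 0xff40


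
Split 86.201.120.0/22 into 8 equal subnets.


New prefix = 22 + 3 = 25
Each subnet has 128 addresses
  86.201.120.0/25
  86.201.120.128/25
  86.201.121.0/25
  86.201.121.128/25
  86.201.122.0/25
  86.201.122.128/25
  86.201.123.0/25
  86.201.123.128/25
Subnets: 86.201.120.0/25, 86.201.120.128/25, 86.201.121.0/25, 86.201.121.128/25, 86.201.122.0/25, 86.201.122.128/25, 86.201.123.0/25, 86.201.123.128/25


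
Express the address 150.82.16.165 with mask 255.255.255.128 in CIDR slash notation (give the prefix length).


Binary: 11111111.11111111.11111111.10000000
Count leading 1s
Prefix: /25


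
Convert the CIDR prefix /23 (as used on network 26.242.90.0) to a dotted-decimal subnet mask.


/23 means 23 network bits, 9 host bits
Binary: 11111111111111111111111000000000
Mask: 255.255.254.0


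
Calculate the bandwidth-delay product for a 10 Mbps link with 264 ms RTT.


BDP = bandwidth * RTT
= 10 Mbps * 264 ms
= 10 * 1e6 * 264 / 1000 bits
= 2640000 bits
= 330000 bytes
= 322.2656 KB
BDP = 2640000 bits (330000 bytes)


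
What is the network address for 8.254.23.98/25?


IP:   00001000.11111110.00010111.01100010
Mask: 11111111.11111111.11111111.10000000
AND operation:
Net:  00001000.11111110.00010111.00000000
Network: 8.254.23.0/25


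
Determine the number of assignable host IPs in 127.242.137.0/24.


Host bits = 32 - 24 = 8
Total addresses = 2^8 = 256
Usable = total - 2 (network and broadcast)
Usable hosts: 254


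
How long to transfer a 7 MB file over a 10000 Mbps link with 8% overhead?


Effective throughput = 10000 * (1 - 8/100) = 9200 Mbps
File size in Mb = 7 * 8 = 56 Mb
Time = 56 / 9200
Time = 0.0061 seconds


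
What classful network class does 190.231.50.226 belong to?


First octet: 190
Binary: 10111110
10xxxxxx -> Class B (128-191)
Class B, default mask 255.255.0.0 (/16)


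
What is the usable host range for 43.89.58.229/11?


Network: 43.64.0.0
Broadcast: 43.95.255.255
First usable = network + 1
Last usable = broadcast - 1
Range: 43.64.0.1 to 43.95.255.254


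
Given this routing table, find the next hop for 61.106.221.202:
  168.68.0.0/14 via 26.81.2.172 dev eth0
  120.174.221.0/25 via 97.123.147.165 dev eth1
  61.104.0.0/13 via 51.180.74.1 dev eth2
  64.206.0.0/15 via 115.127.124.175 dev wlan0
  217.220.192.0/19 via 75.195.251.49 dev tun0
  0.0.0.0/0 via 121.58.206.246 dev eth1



Longest prefix match for 61.106.221.202:
  /14 168.68.0.0: no
  /25 120.174.221.0: no
  /13 61.104.0.0: MATCH
  /15 64.206.0.0: no
  /19 217.220.192.0: no
  /0 0.0.0.0: MATCH
Selected: next-hop 51.180.74.1 via eth2 (matched /13)


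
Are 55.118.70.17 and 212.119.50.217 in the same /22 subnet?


Mask: 255.255.252.0
55.118.70.17 AND mask = 55.118.68.0
212.119.50.217 AND mask = 212.119.48.0
No, different subnets (55.118.68.0 vs 212.119.48.0)


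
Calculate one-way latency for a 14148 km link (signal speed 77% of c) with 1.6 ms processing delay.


Speed = 0.77 * 3e5 km/s = 231000 km/s
Propagation delay = 14148 / 231000 = 0.0612 s = 61.2468 ms
Processing delay = 1.6 ms
Total one-way latency = 62.8468 ms


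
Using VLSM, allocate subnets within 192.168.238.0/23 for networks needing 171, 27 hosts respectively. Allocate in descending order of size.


171 hosts -> /24 (254 usable): 192.168.238.0/24
27 hosts -> /27 (30 usable): 192.168.239.0/27
Allocation: 192.168.238.0/24 (171 hosts, 254 usable); 192.168.239.0/27 (27 hosts, 30 usable)


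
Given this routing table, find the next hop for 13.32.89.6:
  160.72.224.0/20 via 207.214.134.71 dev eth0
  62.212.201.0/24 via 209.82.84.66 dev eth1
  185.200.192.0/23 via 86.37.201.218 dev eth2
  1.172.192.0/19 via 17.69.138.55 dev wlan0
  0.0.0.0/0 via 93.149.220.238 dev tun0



Longest prefix match for 13.32.89.6:
  /20 160.72.224.0: no
  /24 62.212.201.0: no
  /23 185.200.192.0: no
  /19 1.172.192.0: no
  /0 0.0.0.0: MATCH
Selected: next-hop 93.149.220.238 via tun0 (matched /0)


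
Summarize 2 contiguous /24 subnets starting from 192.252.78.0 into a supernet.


Original prefix: /24
Number of subnets: 2 = 2^1
New prefix = 24 - 1 = 23
Supernet: 192.252.78.0/23


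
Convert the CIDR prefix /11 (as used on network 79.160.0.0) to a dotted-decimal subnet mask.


/11 means 11 network bits, 21 host bits
Binary: 11111111111000000000000000000000
Mask: 255.224.0.0


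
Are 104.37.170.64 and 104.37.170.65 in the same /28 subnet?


Mask: 255.255.255.240
104.37.170.64 AND mask = 104.37.170.64
104.37.170.65 AND mask = 104.37.170.64
Yes, same subnet (104.37.170.64)


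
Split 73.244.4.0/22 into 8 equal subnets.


New prefix = 22 + 3 = 25
Each subnet has 128 addresses
  73.244.4.0/25
  73.244.4.128/25
  73.244.5.0/25
  73.244.5.128/25
  73.244.6.0/25
  73.244.6.128/25
  73.244.7.0/25
  73.244.7.128/25
Subnets: 73.244.4.0/25, 73.244.4.128/25, 73.244.5.0/25, 73.244.5.128/25, 73.244.6.0/25, 73.244.6.128/25, 73.244.7.0/25, 73.244.7.128/25


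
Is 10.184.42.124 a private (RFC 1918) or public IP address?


RFC 1918 private ranges:
  10.0.0.0/8 (10.0.0.0 - 10.255.255.255)
  172.16.0.0/12 (172.16.0.0 - 172.31.255.255)
  192.168.0.0/16 (192.168.0.0 - 192.168.255.255)
Private (in 10.0.0.0/8)


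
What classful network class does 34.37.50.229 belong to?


First octet: 34
Binary: 00100010
0xxxxxxx -> Class A (1-126)
Class A, default mask 255.0.0.0 (/8)


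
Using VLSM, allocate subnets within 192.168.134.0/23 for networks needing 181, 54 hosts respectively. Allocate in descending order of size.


181 hosts -> /24 (254 usable): 192.168.134.0/24
54 hosts -> /26 (62 usable): 192.168.135.0/26
Allocation: 192.168.134.0/24 (181 hosts, 254 usable); 192.168.135.0/26 (54 hosts, 62 usable)


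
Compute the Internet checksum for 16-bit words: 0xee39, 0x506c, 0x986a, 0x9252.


Sum all words (with carry folding):
+ 0xee39 = 0xee39
+ 0x506c = 0x3ea6
+ 0x986a = 0xd710
+ 0x9252 = 0x6963
One's complement: ~0x6963
Checksum = 0x969c


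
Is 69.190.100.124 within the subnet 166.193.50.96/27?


Subnet network: 166.193.50.96
Test IP AND mask: 69.190.100.96
No, 69.190.100.124 is not in 166.193.50.96/27


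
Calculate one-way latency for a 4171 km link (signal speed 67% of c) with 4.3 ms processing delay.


Speed = 0.67 * 3e5 km/s = 201000 km/s
Propagation delay = 4171 / 201000 = 0.0208 s = 20.7512 ms
Processing delay = 4.3 ms
Total one-way latency = 25.0512 ms


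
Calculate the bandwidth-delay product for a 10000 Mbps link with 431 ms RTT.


BDP = bandwidth * RTT
= 10000 Mbps * 431 ms
= 10000 * 1e6 * 431 / 1000 bits
= 4310000000 bits
= 538750000 bytes
= 526123.0469 KB
BDP = 4310000000 bits (538750000 bytes)


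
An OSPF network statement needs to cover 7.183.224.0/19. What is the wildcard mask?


Subnet mask: 255.255.224.0
Wildcard = 255.255.255.255 - subnet mask
255 - 255 = 0
255 - 255 = 0
255 - 224 = 31
255 - 0 = 255
Wildcard: 0.0.31.255


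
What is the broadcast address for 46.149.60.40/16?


Network: 46.149.0.0/16
Host bits = 16
Set all host bits to 1:
Broadcast: 46.149.255.255


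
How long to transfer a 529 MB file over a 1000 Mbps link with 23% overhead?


Effective throughput = 1000 * (1 - 23/100) = 770 Mbps
File size in Mb = 529 * 8 = 4232 Mb
Time = 4232 / 770
Time = 5.4961 seconds


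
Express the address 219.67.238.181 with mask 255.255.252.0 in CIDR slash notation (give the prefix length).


Binary: 11111111.11111111.11111100.00000000
Count leading 1s
Prefix: /22


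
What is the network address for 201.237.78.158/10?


IP:   11001001.11101101.01001110.10011110
Mask: 11111111.11000000.00000000.00000000
AND operation:
Net:  11001001.11000000.00000000.00000000
Network: 201.192.0.0/10


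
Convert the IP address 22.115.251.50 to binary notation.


22 = 00010110
115 = 01110011
251 = 11111011
50 = 00110010
Binary: 00010110.01110011.11111011.00110010


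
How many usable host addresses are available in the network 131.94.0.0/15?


Host bits = 32 - 15 = 17
Total addresses = 2^17 = 131072
Usable = total - 2 (network and broadcast)
Usable hosts: 131070


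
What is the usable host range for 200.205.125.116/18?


Network: 200.205.64.0
Broadcast: 200.205.127.255
First usable = network + 1
Last usable = broadcast - 1
Range: 200.205.64.1 to 200.205.127.254


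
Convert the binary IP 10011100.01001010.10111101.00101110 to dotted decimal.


10011100 = 156
01001010 = 74
10111101 = 189
00101110 = 46
IP: 156.74.189.46


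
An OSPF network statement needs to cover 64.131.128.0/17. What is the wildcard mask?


Subnet mask: 255.255.128.0
Wildcard = 255.255.255.255 - subnet mask
255 - 255 = 0
255 - 255 = 0
255 - 128 = 127
255 - 0 = 255
Wildcard: 0.0.127.255


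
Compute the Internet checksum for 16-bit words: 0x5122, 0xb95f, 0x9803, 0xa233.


Sum all words (with carry folding):
+ 0x5122 = 0x5122
+ 0xb95f = 0x0a82
+ 0x9803 = 0xa285
+ 0xa233 = 0x44b9
One's complement: ~0x44b9
Checksum = 0xbb46


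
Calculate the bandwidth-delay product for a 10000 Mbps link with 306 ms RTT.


BDP = bandwidth * RTT
= 10000 Mbps * 306 ms
= 10000 * 1e6 * 306 / 1000 bits
= 3060000000 bits
= 382500000 bytes
= 373535.1562 KB
BDP = 3060000000 bits (382500000 bytes)


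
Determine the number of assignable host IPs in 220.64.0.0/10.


Host bits = 32 - 10 = 22
Total addresses = 2^22 = 4194304
Usable = total - 2 (network and broadcast)
Usable hosts: 4194302


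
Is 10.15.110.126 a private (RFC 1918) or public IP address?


RFC 1918 private ranges:
  10.0.0.0/8 (10.0.0.0 - 10.255.255.255)
  172.16.0.0/12 (172.16.0.0 - 172.31.255.255)
  192.168.0.0/16 (192.168.0.0 - 192.168.255.255)
Private (in 10.0.0.0/8)


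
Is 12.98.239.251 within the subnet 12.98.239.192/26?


Subnet network: 12.98.239.192
Test IP AND mask: 12.98.239.192
Yes, 12.98.239.251 is in 12.98.239.192/26


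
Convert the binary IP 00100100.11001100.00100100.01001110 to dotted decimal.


00100100 = 36
11001100 = 204
00100100 = 36
01001110 = 78
IP: 36.204.36.78


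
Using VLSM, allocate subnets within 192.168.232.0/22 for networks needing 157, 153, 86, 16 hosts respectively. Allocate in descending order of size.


157 hosts -> /24 (254 usable): 192.168.232.0/24
153 hosts -> /24 (254 usable): 192.168.233.0/24
86 hosts -> /25 (126 usable): 192.168.234.0/25
16 hosts -> /27 (30 usable): 192.168.234.128/27
Allocation: 192.168.232.0/24 (157 hosts, 254 usable); 192.168.233.0/24 (153 hosts, 254 usable); 192.168.234.0/25 (86 hosts, 126 usable); 192.168.234.128/27 (16 hosts, 30 usable)


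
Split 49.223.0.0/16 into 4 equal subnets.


New prefix = 16 + 2 = 18
Each subnet has 16384 addresses
  49.223.0.0/18
  49.223.64.0/18
  49.223.128.0/18
  49.223.192.0/18
Subnets: 49.223.0.0/18, 49.223.64.0/18, 49.223.128.0/18, 49.223.192.0/18


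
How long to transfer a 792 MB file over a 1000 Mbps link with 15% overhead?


Effective throughput = 1000 * (1 - 15/100) = 850 Mbps
File size in Mb = 792 * 8 = 6336 Mb
Time = 6336 / 850
Time = 7.4541 seconds


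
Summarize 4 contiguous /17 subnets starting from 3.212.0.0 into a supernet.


Original prefix: /17
Number of subnets: 4 = 2^2
New prefix = 17 - 2 = 15
Supernet: 3.212.0.0/15


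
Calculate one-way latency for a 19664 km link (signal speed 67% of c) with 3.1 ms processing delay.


Speed = 0.67 * 3e5 km/s = 201000 km/s
Propagation delay = 19664 / 201000 = 0.0978 s = 97.8308 ms
Processing delay = 3.1 ms
Total one-way latency = 100.9308 ms


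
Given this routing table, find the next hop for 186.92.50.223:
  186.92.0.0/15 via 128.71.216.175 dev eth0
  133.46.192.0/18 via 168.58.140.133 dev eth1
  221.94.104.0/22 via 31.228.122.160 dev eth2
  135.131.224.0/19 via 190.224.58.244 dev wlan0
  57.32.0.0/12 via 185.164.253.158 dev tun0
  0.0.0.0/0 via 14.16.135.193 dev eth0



Longest prefix match for 186.92.50.223:
  /15 186.92.0.0: MATCH
  /18 133.46.192.0: no
  /22 221.94.104.0: no
  /19 135.131.224.0: no
  /12 57.32.0.0: no
  /0 0.0.0.0: MATCH
Selected: next-hop 128.71.216.175 via eth0 (matched /15)


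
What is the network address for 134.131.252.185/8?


IP:   10000110.10000011.11111100.10111001
Mask: 11111111.00000000.00000000.00000000
AND operation:
Net:  10000110.00000000.00000000.00000000
Network: 134.0.0.0/8


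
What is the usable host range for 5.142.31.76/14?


Network: 5.140.0.0
Broadcast: 5.143.255.255
First usable = network + 1
Last usable = broadcast - 1
Range: 5.140.0.1 to 5.143.255.254


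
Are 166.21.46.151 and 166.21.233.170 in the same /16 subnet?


Mask: 255.255.0.0
166.21.46.151 AND mask = 166.21.0.0
166.21.233.170 AND mask = 166.21.0.0
Yes, same subnet (166.21.0.0)


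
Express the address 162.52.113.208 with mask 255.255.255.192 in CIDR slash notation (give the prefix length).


Binary: 11111111.11111111.11111111.11000000
Count leading 1s
Prefix: /26


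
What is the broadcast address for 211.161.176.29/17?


Network: 211.161.128.0/17
Host bits = 15
Set all host bits to 1:
Broadcast: 211.161.255.255


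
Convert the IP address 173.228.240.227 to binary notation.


173 = 10101101
228 = 11100100
240 = 11110000
227 = 11100011
Binary: 10101101.11100100.11110000.11100011


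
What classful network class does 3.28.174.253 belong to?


First octet: 3
Binary: 00000011
0xxxxxxx -> Class A (1-126)
Class A, default mask 255.0.0.0 (/8)


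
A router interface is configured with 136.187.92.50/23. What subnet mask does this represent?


/23 means 23 network bits, 9 host bits
Binary: 11111111111111111111111000000000
Mask: 255.255.254.0


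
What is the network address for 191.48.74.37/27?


IP:   10111111.00110000.01001010.00100101
Mask: 11111111.11111111.11111111.11100000
AND operation:
Net:  10111111.00110000.01001010.00100000
Network: 191.48.74.32/27


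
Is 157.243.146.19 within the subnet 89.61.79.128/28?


Subnet network: 89.61.79.128
Test IP AND mask: 157.243.146.16
No, 157.243.146.19 is not in 89.61.79.128/28
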